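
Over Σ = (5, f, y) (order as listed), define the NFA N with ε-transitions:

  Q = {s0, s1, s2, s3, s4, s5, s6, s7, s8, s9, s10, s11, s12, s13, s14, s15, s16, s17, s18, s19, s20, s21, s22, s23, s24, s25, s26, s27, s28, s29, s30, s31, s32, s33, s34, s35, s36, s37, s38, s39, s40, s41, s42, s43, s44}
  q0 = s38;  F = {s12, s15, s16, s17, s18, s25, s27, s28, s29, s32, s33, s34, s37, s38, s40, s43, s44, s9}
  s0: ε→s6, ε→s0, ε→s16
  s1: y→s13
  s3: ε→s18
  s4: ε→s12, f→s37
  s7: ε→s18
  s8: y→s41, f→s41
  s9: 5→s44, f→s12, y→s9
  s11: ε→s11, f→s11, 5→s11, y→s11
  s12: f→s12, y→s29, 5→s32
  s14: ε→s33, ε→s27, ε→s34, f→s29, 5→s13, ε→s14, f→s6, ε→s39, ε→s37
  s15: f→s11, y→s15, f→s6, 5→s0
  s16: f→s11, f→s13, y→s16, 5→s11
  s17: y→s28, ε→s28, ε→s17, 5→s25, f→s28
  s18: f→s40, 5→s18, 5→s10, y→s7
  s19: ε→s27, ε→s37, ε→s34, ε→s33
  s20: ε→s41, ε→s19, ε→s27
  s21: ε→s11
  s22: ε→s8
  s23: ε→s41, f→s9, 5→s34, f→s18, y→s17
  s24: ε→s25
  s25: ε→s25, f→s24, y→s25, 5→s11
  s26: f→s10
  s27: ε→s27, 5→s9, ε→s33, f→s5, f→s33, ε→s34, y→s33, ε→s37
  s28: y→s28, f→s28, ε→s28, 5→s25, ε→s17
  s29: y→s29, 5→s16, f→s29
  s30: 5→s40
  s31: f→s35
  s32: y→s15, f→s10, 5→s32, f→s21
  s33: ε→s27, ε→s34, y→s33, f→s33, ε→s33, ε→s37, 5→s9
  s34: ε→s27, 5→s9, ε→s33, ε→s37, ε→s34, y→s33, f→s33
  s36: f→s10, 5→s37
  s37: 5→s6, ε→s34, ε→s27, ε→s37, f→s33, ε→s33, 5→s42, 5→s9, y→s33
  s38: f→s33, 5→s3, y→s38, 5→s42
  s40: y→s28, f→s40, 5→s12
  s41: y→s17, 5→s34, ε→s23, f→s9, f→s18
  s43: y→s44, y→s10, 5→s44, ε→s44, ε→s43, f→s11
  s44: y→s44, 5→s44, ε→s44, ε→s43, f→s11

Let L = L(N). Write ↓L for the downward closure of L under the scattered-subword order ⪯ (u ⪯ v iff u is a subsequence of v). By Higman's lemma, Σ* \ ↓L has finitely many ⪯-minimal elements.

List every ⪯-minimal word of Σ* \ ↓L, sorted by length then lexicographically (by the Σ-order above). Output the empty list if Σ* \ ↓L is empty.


min(Σ*\↓L) = [f55f, 5fy55].

|Q|=45, |F|=18, |δ|=136 (50 ε).
min D↑ (14 st, q0=0, F={11}): 0:5→1,f→2,y→0 1:5→1,f→3,y→1 2:5→4,f→2,y→2 3:5→5,f→3,y→6 4:5→7,f→5,y→4 5:5→8,f→5,y→9 6:5→10,f→6,y→6 7:5→7,f→11,y→7 8:5→8,f→11,y→12 9:5→13,f→9,y→9 10:5→11,f→10,y→10 11:5→11,f→11,y→11 12:5→13,f→11,y→12 13:5→11,f→11,y→13.
'f55f': run [29, 25, 17, 11, 5] end={s10,s11,s13,s21,s6} rej; 4/4 del acc.
'5fy55': run [29, 23, 16, 11, 7, 1] end={s11} rej; 5/5 del acc.
2 words, ⪯-incomp.


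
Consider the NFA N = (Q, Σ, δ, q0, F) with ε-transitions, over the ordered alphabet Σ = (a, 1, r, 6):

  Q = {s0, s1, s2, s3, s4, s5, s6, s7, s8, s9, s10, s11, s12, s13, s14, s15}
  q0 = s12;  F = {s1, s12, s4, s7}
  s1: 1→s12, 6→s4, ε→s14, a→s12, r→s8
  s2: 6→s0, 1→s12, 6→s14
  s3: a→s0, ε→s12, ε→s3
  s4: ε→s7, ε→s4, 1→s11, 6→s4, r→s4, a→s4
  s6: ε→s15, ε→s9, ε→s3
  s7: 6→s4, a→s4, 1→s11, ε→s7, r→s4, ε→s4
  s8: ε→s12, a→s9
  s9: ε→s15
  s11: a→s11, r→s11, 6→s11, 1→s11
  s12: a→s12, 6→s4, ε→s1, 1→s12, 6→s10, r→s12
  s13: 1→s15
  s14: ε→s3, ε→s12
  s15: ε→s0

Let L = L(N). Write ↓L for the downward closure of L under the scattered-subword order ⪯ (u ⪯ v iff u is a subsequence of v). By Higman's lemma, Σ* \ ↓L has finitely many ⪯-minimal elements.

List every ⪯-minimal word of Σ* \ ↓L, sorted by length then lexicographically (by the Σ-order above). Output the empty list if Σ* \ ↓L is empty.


Antichain: [61].

|Q|=16, |F|=4, |δ|=43 (16 ε).
min D↑ (3 st, q0=0, F={2}): 0:a→0,1→0,r→0,6→1 1:a→1,1→2,r→1,6→1 2:a→2,1→2,r→2,6→2.
'61': |S_i|=[12, 4, 1] end={s11} — reject; 2/2 deletions ∈↓L.
1 words, ⪯-incomp.


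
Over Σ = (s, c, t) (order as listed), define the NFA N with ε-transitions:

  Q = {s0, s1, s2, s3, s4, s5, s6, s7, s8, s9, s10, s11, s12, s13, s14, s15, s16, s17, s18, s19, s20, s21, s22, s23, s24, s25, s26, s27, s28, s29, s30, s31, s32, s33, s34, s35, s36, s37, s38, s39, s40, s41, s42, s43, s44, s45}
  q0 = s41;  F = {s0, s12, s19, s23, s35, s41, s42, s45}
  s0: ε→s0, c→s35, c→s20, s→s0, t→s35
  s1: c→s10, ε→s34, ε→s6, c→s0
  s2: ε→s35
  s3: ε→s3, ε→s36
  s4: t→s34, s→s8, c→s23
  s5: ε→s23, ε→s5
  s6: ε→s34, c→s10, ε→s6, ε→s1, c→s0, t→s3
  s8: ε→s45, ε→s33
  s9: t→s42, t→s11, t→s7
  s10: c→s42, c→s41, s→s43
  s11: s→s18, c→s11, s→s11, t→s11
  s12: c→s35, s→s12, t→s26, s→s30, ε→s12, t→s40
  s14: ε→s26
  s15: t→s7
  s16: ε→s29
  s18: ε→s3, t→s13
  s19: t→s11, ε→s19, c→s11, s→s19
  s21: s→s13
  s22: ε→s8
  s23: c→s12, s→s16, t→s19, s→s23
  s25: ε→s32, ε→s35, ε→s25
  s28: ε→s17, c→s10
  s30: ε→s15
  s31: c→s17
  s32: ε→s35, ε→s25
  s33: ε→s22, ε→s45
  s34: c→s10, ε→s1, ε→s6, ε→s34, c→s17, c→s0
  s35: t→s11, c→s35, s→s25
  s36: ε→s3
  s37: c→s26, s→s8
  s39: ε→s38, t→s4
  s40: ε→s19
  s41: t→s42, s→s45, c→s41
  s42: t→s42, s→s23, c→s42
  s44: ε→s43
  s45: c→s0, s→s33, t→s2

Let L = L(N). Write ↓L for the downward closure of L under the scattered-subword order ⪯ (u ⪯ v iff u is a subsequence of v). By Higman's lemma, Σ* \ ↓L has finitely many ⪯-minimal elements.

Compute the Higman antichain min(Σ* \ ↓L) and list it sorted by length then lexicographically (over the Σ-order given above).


A = [stt, scct, tstc].

|Q|=46, |F|=8, |δ|=92 (35 ε).
min D↑ (9 st, q0=0, F={6}): 0:s→1,c→0,t→2 1:s→1,c→3,t→4 2:s→5,c→2,t→2 3:s→3,c→4,t→4 4:s→4,c→4,t→6 5:s→5,c→7,t→8 6:s→6,c→6,t→6 7:s→7,c→4,t→8 8:s→8,c→6,t→6 (ε-aug+det+¬).
'stt': |S_i|=[27, 25, 13, 5] end={s11,s13,s18,s3,s36} ∉↓L; 3/3 single-dels accept.
'scct': |S_i|=[27, 25, 17, 9, 5] end={s11,s13,s18,s3,s36} ∉↓L; 4/4 deletions ∈↓L.
'tstc': |S_i|=[27, 20, 18, 9, 5] end={s11,s13,s18,s3,s36} rej; 4/4 del acc.
3 minimals (antichain).


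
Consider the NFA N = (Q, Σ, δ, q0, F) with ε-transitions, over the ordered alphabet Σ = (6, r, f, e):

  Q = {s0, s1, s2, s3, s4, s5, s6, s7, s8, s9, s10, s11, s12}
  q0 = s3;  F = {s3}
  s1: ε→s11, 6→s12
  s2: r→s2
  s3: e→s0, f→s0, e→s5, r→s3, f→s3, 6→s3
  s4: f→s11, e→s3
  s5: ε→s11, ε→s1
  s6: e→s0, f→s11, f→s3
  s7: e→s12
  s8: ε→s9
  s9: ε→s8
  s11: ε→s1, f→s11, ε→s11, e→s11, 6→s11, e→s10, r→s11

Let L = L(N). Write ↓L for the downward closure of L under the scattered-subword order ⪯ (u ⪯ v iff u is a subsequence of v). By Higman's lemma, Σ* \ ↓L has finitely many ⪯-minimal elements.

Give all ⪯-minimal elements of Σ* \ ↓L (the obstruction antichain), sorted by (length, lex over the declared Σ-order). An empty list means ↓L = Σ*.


|Q|=13, |F|=1, |δ|=26 (7 ε).
min D↑ (2 st, q0=0, F={1}): 0:6→0,r→0,f→0,e→1 1:6→1,r→1,f→1,e→1 [Hopcroft].
'e': N↓-sim [7, 6] end={s0,s1,s10,s11,s12,s5} ∉↓L; 1/1 deletions ∈↓L.
1 minimals (antichain).

Antichain: [e].


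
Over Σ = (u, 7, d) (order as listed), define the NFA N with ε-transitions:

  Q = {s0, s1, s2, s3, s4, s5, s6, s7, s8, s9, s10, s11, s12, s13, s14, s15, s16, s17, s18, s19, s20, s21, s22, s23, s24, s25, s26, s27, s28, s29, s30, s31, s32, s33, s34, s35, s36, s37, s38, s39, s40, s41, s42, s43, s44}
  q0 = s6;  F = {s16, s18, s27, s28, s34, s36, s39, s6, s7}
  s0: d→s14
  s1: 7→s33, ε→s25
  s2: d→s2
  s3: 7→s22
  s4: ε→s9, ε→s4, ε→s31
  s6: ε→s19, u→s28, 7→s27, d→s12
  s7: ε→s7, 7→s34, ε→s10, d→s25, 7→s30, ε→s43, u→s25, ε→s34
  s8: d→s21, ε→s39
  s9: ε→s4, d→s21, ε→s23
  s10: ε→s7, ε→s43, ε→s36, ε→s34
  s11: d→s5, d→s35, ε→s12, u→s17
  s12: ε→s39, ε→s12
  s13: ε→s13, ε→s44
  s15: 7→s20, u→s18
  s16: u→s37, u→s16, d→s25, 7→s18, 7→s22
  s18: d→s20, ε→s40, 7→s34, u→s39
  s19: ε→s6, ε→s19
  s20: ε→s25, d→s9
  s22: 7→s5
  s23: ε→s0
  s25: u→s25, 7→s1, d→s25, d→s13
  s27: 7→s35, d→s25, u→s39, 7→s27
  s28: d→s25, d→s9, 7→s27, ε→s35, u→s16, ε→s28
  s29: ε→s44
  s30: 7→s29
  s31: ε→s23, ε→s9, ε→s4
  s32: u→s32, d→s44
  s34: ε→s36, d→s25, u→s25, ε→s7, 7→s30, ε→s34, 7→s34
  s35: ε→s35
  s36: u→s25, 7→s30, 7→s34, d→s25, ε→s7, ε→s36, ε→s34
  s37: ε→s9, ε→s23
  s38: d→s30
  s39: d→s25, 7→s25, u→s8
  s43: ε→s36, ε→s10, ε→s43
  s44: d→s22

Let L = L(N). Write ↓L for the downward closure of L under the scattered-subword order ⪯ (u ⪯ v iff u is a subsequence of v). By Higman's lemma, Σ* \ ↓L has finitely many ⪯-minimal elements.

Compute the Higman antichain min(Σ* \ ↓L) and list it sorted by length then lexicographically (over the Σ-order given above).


min(Σ*\↓L) = [ud, 7d, d7, dd, 7u7, uu77u].

|Q|=45, |F|=9, |δ|=100 (44 ε).
min D↑ (8 st, q0=0, F={5}): 0:u→1,7→2,d→3 1:u→4,7→2,d→5 2:u→3,7→2,d→5 3:u→3,7→5,d→5 4:u→4,7→6,d→5 5:u→5,7→5,d→5 6:u→3,7→7,d→5 7:u→5,7→7,d→5 [Hopcroft].
'ud': run [34, 31, 15] end={s0,s1,s13,s14,s20,s21,s22,s23,s25,s31,s33,s4,…} ∉↓L; 2/2 del acc.
'7d': |S_i|=[34, 28, 15] end={s0,s1,s13,s14,s20,s21,s22,s23,s25,s31,s33,s4,…} — reject; 2/2 deletions ∈↓L.
'd7': |S_i|=[34, 18, 7] end={s1,s13,s22,s25,s33,s44,s5} ∉↓L; 2/2 del acc.
'dd': N↓-sim [34, 18, 14] end={s0,s1,s13,s14,s21,s22,s23,s25,s31,s33,s4,s44,…} — reject; 2/2 single-dels accept.
'7u7': run [34, 28, 10, 7] end={s1,s13,s22,s25,s33,s44,s5} ∉↓L; 3/3 del acc.
'uu77u': |S_i|=[34, 31, 28, 26, 14, 7] end={s1,s13,s22,s25,s33,s44,s5} rej; 5/5 single-dels accept.
6 minimals (antichain).


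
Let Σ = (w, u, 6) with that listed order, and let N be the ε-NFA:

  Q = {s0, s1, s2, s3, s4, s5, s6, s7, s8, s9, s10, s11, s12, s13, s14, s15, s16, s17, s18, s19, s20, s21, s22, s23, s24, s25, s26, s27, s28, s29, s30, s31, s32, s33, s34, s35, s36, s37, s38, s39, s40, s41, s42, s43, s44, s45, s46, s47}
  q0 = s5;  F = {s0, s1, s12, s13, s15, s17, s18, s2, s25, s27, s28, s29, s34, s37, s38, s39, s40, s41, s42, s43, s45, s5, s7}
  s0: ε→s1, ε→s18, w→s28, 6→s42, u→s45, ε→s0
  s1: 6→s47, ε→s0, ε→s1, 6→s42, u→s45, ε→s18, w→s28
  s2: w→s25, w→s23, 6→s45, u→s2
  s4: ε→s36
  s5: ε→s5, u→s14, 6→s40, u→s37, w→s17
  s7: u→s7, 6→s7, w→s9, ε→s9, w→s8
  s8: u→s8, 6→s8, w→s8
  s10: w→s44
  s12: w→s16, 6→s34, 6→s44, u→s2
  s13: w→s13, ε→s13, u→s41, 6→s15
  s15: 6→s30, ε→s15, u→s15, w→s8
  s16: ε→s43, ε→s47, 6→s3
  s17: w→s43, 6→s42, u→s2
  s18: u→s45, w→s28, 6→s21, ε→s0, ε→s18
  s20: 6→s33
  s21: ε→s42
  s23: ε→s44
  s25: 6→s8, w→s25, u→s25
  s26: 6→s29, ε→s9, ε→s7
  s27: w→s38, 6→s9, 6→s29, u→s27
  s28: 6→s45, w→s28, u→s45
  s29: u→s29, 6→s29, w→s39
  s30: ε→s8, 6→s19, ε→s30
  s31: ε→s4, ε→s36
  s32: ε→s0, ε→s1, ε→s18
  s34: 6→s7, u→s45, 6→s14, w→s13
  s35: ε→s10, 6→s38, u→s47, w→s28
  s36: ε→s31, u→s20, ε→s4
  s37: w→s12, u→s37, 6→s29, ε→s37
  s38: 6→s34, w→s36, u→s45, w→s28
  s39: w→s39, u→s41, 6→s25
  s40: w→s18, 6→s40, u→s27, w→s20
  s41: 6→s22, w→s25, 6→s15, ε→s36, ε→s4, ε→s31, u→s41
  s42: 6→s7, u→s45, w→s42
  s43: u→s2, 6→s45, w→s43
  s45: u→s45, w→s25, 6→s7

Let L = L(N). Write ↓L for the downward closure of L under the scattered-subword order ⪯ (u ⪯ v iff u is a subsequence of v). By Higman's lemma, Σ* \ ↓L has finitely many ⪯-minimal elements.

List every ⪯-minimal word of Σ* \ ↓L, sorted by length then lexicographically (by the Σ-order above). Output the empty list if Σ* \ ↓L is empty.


Antichain: [wuw6, w66w, ww6w6, u6w66, 6wu6w].

|Q|=48, |F|=23, |δ|=124 (33 ε).
min D↑ (22 st, q0=0, F={18}): 0:w→1,u→2,6→3 1:w→4,u→5,6→6 2:w→7,u→2,6→8 3:w→9,u→10,6→3 4:w→4,u→5,6→11 5:w→12,u→5,6→11 6:w→6,u→11,6→13 7:w→4,u→5,6→14 8:w→15,u→8,6→8 9:w→16,u→11,6→6 10:w→17,u→10,6→8 11:w→12,u→11,6→13 12:w→12,u→12,6→18 13:w→18,u→13,6→13 14:w→19,u→11,6→13 15:w→15,u→20,6→12 16:w→16,u→11,6→11 17:w→16,u→11,6→14 18:w→18,u→18,6→18 19:w→19,u→20,6→21 20:w→12,u→20,6→21 21:w→18,u→21,6→18 (ε-aug+det+¬).
'wuw6': run [40, 35, 18, 5, 1] end={s8} ∉↓L; 4/4 deletions ∈↓L.
'w66w': N↓-sim [40, 35, 23, 9, 2] end={s8,s9} ∉↓L; 4/4 del acc.
'ww6w6': run [40, 35, 26, 11, 3, 1] end={s8} rej; 5/5 deletions ∈↓L.
'u6w66': |S_i|=[40, 32, 22, 15, 7, 3] end={s19,s30,s8} — reject; 5/5 single-dels accept.
'6wu6w': N↓-sim [40, 32, 27, 15, 8, 2] end={s8,s9} — reject; 5/5 single-dels accept.
5 minimals (antichain).


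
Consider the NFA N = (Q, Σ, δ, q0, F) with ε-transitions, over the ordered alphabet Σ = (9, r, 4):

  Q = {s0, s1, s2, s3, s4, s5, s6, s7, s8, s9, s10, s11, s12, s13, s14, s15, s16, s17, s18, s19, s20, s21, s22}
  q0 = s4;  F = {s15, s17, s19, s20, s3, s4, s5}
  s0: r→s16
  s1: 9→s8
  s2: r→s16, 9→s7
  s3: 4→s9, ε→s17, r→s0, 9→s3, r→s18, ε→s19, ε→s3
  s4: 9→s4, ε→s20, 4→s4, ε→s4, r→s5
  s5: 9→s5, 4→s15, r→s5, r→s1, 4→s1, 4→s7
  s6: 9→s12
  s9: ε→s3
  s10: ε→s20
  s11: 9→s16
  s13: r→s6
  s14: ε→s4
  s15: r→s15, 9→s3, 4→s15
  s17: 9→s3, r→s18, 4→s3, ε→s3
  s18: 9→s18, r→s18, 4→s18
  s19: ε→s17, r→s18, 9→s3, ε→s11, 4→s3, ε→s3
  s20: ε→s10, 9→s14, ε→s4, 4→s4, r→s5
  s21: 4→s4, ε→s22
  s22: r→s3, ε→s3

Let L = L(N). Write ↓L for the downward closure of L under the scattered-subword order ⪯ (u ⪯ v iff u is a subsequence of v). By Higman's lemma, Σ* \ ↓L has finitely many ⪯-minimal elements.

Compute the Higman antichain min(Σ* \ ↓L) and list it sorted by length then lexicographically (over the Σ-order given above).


|Q|=23, |F|=7, |δ|=53 (16 ε).
min D↑ (5 st, q0=0, F={4}): 0:9→0,r→1,4→0 1:9→1,r→1,4→2 2:9→3,r→2,4→2 3:9→3,r→4,4→3 4:9→4,r→4,4→4 (ε-aug+det+¬).
'r49r': run [17, 13, 12, 9, 3] end={s0,s16,s18} rej; 4/4 single-dels accept.
1 minimals (antichain).

Antichain: [r49r].


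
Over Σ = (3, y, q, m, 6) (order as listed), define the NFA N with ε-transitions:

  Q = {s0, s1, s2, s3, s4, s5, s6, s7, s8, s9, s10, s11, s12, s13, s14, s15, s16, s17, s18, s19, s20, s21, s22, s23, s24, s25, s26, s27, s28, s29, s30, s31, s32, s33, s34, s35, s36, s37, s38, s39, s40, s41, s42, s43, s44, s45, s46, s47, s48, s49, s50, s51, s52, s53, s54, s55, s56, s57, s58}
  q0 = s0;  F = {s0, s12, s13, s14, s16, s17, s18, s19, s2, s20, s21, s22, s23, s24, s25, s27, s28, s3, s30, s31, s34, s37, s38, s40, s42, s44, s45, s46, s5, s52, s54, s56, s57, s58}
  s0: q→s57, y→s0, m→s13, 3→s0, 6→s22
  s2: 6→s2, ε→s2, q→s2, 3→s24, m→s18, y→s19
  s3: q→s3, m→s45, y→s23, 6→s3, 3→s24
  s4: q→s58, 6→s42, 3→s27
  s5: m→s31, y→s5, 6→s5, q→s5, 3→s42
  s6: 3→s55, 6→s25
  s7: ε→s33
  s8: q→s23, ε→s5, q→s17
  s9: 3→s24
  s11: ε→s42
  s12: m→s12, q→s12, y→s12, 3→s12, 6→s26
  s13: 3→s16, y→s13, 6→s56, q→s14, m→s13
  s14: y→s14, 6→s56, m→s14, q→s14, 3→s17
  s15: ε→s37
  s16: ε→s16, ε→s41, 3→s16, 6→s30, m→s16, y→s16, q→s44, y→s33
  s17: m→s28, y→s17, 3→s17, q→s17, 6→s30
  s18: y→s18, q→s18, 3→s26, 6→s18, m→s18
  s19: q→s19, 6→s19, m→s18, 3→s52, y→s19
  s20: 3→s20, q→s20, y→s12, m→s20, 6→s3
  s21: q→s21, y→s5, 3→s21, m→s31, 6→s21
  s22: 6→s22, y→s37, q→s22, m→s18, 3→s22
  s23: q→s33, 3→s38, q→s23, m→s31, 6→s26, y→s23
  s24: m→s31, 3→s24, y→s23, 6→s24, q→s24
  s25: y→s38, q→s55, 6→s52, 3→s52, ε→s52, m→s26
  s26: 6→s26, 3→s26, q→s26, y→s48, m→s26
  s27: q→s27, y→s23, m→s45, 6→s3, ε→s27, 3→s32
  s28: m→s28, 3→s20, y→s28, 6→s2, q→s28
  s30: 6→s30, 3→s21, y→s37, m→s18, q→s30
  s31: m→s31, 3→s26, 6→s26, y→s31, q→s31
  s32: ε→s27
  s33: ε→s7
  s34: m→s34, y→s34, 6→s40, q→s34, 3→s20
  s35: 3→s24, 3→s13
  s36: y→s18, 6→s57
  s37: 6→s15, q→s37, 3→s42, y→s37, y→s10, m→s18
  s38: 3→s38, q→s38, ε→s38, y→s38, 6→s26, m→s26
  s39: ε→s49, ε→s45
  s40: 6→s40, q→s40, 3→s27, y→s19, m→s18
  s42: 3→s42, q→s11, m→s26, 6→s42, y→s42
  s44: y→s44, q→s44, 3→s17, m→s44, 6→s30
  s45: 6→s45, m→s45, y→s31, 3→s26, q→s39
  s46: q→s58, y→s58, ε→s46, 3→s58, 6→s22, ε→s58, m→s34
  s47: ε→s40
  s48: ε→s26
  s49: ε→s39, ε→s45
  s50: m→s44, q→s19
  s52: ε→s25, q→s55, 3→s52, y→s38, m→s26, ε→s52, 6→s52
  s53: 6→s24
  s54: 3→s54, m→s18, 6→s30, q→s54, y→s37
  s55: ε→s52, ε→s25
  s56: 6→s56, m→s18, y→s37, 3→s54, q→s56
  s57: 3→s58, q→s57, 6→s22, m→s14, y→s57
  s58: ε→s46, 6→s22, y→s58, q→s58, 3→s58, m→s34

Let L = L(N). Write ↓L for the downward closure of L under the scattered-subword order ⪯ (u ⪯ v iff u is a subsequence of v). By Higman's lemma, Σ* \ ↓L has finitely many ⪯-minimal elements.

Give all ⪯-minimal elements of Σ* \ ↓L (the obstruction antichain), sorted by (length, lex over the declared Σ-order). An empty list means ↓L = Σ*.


|Q|=59, |F|=34, |δ|=218 (25 ε).
min D↑ (33 st, q0=0, F={16}): 0:3→0,y→0,q→1,m→2,6→3 1:3→4,y→1,q→1,m→5,6→3 2:3→6,y→2,q→5,m→2,6→7 3:3→3,y→8,q→3,m→9,6→3 4:3→4,y→4,q→4,m→10,6→3 5:3→11,y→5,q→5,m→5,6→7 6:3→6,y→6,q→12,m→6,6→13 7:3→14,y→8,q→7,m→9,6→7 8:3→15,y→8,q→8,m→9,6→8 9:3→16,y→9,q→9,m→9,6→9 10:3→17,y→10,q→10,m→10,6→18 11:3→11,y→11,q→11,m→19,6→13 12:3→11,y→12,q→12,m→12,6→13 13:3→20,y→8,q→13,m→9,6→13 14:3→14,y→8,q→14,m→9,6→13 15:3→15,y→15,q→15,m→16,6→15 16:3→16,y→16,q→16,m→16,6→16 17:3→17,y→21,q→17,m→17,6→22 18:3→23,y→24,q→18,m→9,6→18 19:3→17,y→19,q→19,m→19,6→25 20:3→20,y→26,q→20,m→27,6→20 21:3→21,y→21,q→21,m→21,6→16 22:3→28,y→29,q→22,m→30,6→22 23:3→23,y→29,q→23,m→30,6→22 24:3→31,y→24,q→24,m→9,6→24 25:3→28,y→24,q→25,m→9,6→25 26:3→15,y→26,q→26,m→27,6→26 27:3→16,y→27,q→27,m→27,6→16 28:3→28,y→29,q→28,m→27,6→28 29:3→32,y→29,q→29,m→27,6→16 30:3→16,y→27,q→30,m→30,6→30 31:3→31,y→32,q→31,m→16,6→31 32:3→32,y→32,q→32,m→16,6→16.
'6m3': run [46, 32, 7, 2] end={s26,s48} rej; 3/3 del acc.
'6y3m': |S_i|=[46, 32, 18, 8, 2] end={s26,s48} ∉↓L; 4/4 single-dels accept.
'q3m3y6': N↓-sim [46, 42, 38, 25, 19, 8, 2] end={s26,s48} ∉↓L; 6/6 single-dels accept.
'm363m6': run [46, 41, 36, 26, 15, 3, 2] end={s26,s48} — reject; 6/6 deletions ∈↓L.
4 minimals (antichain).

Antichain: [6m3, 6y3m, q3m3y6, m363m6].


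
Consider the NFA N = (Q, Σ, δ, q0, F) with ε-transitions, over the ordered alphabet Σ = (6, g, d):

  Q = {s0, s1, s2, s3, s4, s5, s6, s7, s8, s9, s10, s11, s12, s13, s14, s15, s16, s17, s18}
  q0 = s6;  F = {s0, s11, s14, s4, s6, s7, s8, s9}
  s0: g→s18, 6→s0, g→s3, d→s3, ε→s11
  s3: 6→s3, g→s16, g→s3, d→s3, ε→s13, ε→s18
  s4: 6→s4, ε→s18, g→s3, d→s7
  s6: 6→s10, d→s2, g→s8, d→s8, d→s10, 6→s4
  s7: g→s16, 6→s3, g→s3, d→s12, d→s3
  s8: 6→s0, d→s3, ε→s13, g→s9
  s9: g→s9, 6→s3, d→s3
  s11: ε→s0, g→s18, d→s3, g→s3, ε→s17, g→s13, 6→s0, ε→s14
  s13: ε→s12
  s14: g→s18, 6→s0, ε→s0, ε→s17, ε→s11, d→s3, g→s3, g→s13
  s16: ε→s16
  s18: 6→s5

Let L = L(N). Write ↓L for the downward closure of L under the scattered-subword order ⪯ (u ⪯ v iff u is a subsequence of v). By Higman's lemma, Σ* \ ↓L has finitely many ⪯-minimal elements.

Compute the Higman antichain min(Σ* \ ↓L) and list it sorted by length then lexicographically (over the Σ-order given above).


Antichain: [6g, gd, dd, 6d6, gg6, dg6].

|Q|=19, |F|=8, |δ|=52 (13 ε).
min D↑ (7 st, q0=0, F={3}): 0:6→1,g→2,d→2 1:6→1,g→3,d→4 2:6→5,g→6,d→3 3:6→3,g→3,d→3 4:6→3,g→3,d→3 5:6→5,g→3,d→3 6:6→3,g→6,d→3.
'6g': run [17, 13, 6] end={s12,s13,s16,s18,s3,s5} rej; 2/2 single-dels accept.
'gd': |S_i|=[17, 12, 6] end={s12,s13,s16,s18,s3,s5} rej; 2/2 deletions ∈↓L.
'dd': N↓-sim [17, 15, 6] end={s12,s13,s16,s18,s3,s5} — reject; 2/2 single-dels accept.
'6d6': |S_i|=[17, 13, 7, 6] end={s12,s13,s16,s18,s3,s5} rej; 3/3 single-dels accept.
'gg6': run [17, 12, 7, 6] end={s12,s13,s16,s18,s3,s5} rej; 3/3 deletions ∈↓L.
'dg6': N↓-sim [17, 15, 7, 6] end={s12,s13,s16,s18,s3,s5} — reject; 3/3 deletions ∈↓L.
6 minimals (antichain).


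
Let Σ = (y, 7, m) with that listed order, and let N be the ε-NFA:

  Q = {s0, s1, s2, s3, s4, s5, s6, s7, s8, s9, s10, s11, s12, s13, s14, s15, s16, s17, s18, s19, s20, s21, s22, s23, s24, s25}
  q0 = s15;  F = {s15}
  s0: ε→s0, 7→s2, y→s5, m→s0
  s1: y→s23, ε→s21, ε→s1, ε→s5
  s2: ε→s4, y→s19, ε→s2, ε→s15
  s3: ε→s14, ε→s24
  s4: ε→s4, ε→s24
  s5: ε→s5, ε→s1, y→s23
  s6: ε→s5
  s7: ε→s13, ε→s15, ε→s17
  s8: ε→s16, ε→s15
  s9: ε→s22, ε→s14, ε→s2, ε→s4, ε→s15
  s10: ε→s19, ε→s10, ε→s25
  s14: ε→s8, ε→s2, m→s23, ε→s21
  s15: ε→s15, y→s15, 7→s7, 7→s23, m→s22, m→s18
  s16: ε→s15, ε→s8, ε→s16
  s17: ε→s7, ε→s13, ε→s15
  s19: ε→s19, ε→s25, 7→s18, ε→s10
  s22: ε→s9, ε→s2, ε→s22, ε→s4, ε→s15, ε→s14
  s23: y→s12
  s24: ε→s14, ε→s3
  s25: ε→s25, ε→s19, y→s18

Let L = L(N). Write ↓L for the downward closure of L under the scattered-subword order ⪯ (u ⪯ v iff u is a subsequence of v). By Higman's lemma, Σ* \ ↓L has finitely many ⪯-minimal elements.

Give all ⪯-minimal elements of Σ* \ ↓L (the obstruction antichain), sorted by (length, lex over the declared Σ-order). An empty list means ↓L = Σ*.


Antichain: [].

|Q|=26, |F|=1, |δ|=65 (50 ε).
min D↑ (1 st, q0=0, F={}): 0:y→0,7→0,m→0.
L(D↑) = ∅ ⇒ ↓L = Σ*.


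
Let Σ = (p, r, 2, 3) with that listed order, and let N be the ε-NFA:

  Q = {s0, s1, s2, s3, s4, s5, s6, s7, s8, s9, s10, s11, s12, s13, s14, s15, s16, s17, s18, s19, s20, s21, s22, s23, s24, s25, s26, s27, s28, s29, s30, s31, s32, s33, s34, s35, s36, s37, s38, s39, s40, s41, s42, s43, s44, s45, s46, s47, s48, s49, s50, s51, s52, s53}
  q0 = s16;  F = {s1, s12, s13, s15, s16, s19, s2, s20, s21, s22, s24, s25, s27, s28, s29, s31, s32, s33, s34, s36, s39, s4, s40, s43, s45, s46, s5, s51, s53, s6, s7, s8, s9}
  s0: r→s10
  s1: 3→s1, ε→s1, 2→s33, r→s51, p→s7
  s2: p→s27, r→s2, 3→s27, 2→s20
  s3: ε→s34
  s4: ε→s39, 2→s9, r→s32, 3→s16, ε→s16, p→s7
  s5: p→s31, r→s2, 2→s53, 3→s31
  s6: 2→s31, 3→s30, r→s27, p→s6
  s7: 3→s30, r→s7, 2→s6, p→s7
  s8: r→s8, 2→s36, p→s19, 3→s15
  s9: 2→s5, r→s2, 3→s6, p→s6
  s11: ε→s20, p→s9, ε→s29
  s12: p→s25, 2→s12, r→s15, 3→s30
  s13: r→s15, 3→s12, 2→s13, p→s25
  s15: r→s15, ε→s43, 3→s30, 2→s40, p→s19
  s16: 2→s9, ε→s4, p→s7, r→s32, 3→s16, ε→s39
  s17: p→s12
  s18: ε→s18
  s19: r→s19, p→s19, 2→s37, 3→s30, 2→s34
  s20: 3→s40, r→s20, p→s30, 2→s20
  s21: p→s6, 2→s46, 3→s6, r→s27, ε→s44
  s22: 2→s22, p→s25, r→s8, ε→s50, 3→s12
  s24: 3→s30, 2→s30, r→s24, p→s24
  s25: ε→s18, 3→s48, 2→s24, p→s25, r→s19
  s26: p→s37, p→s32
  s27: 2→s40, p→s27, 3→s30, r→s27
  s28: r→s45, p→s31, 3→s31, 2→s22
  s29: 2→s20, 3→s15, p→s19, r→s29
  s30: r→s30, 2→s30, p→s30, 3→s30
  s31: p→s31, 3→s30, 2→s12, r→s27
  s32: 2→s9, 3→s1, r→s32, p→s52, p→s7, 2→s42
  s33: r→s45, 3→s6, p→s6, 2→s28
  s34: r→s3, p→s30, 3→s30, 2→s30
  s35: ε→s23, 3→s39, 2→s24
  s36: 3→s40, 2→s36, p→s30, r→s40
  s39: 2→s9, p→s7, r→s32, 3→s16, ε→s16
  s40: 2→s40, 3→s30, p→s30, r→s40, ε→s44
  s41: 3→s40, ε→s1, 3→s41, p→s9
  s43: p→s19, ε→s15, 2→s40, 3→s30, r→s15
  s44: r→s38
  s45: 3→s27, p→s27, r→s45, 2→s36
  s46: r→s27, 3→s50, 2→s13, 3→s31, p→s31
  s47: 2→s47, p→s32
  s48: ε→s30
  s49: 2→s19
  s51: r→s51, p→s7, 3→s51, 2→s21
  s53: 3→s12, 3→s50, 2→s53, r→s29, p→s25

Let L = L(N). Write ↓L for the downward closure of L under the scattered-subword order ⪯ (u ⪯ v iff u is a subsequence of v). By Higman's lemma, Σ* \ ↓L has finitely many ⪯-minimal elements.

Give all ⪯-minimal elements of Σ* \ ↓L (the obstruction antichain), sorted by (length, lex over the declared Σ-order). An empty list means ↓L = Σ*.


|Q|=54, |F|=33, |δ|=174 (19 ε).
min D↑ (31 st, q0=0, F={5}): 0:p→1,r→2,2→3,3→0 1:p→1,r→1,2→4,3→5 2:p→1,r→2,2→3,3→6 3:p→4,r→7,2→8,3→4 4:p→4,r→9,2→10,3→5 5:p→5,r→5,2→5,3→5 6:p→1,r→11,2→12,3→6 7:p→9,r→7,2→13,3→9 8:p→10,r→7,2→14,3→10 9:p→9,r→9,2→15,3→5 10:p→10,r→9,2→16,3→5 11:p→1,r→11,2→17,3→11 12:p→4,r→18,2→19,3→4 13:p→5,r→13,2→13,3→15 14:p→20,r→21,2→14,3→16 15:p→5,r→15,2→15,3→5 16:p→20,r→22,2→16,3→5 17:p→4,r→9,2→23,3→4 18:p→9,r→18,2→24,3→9 19:p→10,r→18,2→25,3→10 20:p→20,r→26,2→27,3→5 21:p→26,r→21,2→13,3→22 22:p→26,r→22,2→15,3→5 23:p→10,r→9,2→28,3→10 24:p→5,r→15,2→24,3→15 25:p→20,r→29,2→25,3→16 26:p→26,r→26,2→30,3→5 27:p→27,r→27,2→5,3→5 28:p→20,r→22,2→28,3→16 29:p→26,r→29,2→24,3→22 30:p→5,r→30,2→5,3→5 (ε-aug+det+¬).
'p3': |S_i|=[43, 20, 2] end={s30,s48} ∉↓L; 2/2 del acc.
'233': N↓-sim [43, 35, 19, 2] end={s30,s48} — reject; 3/3 del acc.
'2r2p': |S_i|=[43, 35, 18, 9, 1] end={s30} ∉↓L; 4/4 del acc.
'r3r2r3': N↓-sim [43, 40, 31, 27, 23, 12, 1] end={s30} — reject; 6/6 single-dels accept.
'222p22': N↓-sim [43, 35, 30, 23, 9, 5, 1] end={s30} ∉↓L; 6/6 single-dels accept.
5 obstructions.

Antichain: [p3, 233, 2r2p, r3r2r3, 222p22].


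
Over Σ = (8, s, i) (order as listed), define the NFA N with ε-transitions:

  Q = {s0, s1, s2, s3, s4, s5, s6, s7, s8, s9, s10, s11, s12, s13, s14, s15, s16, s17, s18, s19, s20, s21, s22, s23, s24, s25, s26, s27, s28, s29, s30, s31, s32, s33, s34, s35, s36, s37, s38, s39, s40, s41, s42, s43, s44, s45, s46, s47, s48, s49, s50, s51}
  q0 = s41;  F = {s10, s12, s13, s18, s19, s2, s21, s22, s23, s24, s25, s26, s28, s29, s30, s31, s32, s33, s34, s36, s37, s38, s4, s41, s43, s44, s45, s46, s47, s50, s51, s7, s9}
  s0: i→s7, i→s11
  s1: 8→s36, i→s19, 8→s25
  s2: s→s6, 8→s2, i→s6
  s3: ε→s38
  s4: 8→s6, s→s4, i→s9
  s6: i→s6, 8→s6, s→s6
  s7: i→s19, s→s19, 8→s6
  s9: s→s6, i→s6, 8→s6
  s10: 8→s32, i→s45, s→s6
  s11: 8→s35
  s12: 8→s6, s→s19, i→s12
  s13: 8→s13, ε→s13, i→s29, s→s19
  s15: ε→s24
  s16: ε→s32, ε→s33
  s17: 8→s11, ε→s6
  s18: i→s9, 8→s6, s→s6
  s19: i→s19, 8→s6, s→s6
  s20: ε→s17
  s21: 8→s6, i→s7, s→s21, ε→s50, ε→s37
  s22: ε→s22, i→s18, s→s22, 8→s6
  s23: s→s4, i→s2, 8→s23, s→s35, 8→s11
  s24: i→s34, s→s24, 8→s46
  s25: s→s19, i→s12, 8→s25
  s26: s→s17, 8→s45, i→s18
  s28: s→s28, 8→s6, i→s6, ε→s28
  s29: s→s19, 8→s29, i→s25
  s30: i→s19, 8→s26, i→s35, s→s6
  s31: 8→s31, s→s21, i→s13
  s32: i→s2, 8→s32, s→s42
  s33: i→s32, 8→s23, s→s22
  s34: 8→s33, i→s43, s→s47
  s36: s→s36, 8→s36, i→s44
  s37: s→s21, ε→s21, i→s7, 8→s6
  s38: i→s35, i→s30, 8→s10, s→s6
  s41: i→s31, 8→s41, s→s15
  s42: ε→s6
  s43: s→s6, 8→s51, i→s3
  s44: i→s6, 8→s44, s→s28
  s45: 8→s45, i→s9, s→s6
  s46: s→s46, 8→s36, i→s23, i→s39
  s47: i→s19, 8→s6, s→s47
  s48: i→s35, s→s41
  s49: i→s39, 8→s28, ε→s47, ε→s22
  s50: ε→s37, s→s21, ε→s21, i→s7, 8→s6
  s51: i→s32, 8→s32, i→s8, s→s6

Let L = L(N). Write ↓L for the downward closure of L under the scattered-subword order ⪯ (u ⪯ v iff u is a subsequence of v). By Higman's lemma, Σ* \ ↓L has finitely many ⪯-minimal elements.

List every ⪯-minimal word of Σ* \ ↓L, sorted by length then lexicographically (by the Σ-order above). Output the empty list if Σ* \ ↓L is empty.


|Q|=52, |F|=33, |δ|=136 (17 ε).
min D↑ (32 st, q0=0, F={12}): 0:8→0,s→1,i→2 1:8→3,s→1,i→4 2:8→2,s→5,i→6 3:8→7,s→3,i→8 4:8→9,s→10,i→11 5:8→12,s→5,i→13 6:8→6,s→14,i→15 7:8→7,s→7,i→16 8:8→8,s→17,i→18 9:8→8,s→19,i→20 10:8→12,s→10,i→14 11:8→21,s→12,i→22 12:8→12,s→12,i→12 13:8→12,s→14,i→14 14:8→12,s→12,i→14 15:8→15,s→14,i→23 16:8→16,s→24,i→12 17:8→12,s→17,i→25 18:8→18,s→12,i→12 19:8→12,s→19,i→26 20:8→20,s→12,i→18 21:8→20,s→12,i→20 22:8→27,s→12,i→28 23:8→23,s→14,i→29 24:8→12,s→24,i→12 25:8→12,s→12,i→12 26:8→12,s→12,i→25 27:8→20,s→12,i→30 28:8→31,s→12,i→14 29:8→12,s→14,i→29 30:8→30,s→12,i→25 31:8→30,s→12,i→26 [Hopcroft].
'is8': |S_i|=[42, 37, 16, 3] end={s11,s35,s6} — reject; 3/3 del acc.
'siis': run [42, 36, 29, 19, 5] end={s11,s17,s35,s42,s6} ∉↓L; 4/4 deletions ∈↓L.
'iiss': |S_i|=[42, 37, 24, 6, 1] end={s6} — reject; 4/4 deletions ∈↓L.
's88ii': run [42, 36, 23, 13, 5, 1] end={s6} rej; 5/5 single-dels accept.
's8iii': N↓-sim [42, 36, 23, 15, 3, 1] end={s6} rej; 5/5 del acc.
'iiiii8': N↓-sim [42, 37, 24, 20, 13, 6, 1] end={s6} — reject; 6/6 del acc.
6 minimals (antichain).

A = [is8, siis, iiss, s88ii, s8iii, iiiii8].


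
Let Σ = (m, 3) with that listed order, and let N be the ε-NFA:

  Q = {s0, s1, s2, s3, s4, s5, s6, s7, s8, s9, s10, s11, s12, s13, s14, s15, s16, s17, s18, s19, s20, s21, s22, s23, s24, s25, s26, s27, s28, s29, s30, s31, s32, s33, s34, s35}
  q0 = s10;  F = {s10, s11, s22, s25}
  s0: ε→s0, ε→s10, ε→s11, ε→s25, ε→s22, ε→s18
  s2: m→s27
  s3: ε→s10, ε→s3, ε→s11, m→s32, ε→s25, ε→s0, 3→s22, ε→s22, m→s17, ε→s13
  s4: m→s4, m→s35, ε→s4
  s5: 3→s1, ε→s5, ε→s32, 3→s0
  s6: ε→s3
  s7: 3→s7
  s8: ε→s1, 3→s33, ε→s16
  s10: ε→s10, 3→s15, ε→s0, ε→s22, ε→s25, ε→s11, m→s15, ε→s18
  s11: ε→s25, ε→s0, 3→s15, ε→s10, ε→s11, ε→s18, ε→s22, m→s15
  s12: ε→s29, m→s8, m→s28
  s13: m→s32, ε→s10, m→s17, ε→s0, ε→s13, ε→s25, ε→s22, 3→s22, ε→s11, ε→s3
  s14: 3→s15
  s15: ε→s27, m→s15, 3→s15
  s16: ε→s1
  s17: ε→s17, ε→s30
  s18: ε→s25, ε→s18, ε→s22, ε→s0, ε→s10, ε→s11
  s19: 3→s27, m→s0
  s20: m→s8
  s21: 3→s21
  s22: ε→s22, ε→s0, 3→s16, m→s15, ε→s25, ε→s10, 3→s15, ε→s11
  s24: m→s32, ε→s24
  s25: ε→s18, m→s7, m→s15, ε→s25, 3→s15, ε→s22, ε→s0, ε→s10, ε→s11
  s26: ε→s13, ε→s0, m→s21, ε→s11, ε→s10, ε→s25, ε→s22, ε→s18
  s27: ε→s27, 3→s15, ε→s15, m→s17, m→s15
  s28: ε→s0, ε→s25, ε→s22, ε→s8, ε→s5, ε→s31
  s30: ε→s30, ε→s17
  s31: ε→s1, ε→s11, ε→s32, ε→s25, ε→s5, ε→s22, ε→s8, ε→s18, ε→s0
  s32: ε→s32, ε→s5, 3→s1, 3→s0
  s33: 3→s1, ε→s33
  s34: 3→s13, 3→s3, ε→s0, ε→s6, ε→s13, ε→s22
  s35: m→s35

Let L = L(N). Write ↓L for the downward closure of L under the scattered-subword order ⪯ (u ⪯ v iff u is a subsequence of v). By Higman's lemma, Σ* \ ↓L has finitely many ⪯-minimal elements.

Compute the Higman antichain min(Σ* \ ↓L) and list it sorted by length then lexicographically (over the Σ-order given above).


|Q|=36, |F|=4, |δ|=137 (94 ε).
min D↑ (2 st, q0=0, F={1}): 0:m→1,3→1 1:m→1,3→1.
'm': run [13, 5] end={s15,s17,s27,s30,s7} rej; 1/1 single-dels accept.
'3': run [13, 7] end={s1,s15,s16,s17,s27,s30,s7} ∉↓L; 1/1 del acc.
2 words, ⪯-incomp.

Antichain: [m, 3].


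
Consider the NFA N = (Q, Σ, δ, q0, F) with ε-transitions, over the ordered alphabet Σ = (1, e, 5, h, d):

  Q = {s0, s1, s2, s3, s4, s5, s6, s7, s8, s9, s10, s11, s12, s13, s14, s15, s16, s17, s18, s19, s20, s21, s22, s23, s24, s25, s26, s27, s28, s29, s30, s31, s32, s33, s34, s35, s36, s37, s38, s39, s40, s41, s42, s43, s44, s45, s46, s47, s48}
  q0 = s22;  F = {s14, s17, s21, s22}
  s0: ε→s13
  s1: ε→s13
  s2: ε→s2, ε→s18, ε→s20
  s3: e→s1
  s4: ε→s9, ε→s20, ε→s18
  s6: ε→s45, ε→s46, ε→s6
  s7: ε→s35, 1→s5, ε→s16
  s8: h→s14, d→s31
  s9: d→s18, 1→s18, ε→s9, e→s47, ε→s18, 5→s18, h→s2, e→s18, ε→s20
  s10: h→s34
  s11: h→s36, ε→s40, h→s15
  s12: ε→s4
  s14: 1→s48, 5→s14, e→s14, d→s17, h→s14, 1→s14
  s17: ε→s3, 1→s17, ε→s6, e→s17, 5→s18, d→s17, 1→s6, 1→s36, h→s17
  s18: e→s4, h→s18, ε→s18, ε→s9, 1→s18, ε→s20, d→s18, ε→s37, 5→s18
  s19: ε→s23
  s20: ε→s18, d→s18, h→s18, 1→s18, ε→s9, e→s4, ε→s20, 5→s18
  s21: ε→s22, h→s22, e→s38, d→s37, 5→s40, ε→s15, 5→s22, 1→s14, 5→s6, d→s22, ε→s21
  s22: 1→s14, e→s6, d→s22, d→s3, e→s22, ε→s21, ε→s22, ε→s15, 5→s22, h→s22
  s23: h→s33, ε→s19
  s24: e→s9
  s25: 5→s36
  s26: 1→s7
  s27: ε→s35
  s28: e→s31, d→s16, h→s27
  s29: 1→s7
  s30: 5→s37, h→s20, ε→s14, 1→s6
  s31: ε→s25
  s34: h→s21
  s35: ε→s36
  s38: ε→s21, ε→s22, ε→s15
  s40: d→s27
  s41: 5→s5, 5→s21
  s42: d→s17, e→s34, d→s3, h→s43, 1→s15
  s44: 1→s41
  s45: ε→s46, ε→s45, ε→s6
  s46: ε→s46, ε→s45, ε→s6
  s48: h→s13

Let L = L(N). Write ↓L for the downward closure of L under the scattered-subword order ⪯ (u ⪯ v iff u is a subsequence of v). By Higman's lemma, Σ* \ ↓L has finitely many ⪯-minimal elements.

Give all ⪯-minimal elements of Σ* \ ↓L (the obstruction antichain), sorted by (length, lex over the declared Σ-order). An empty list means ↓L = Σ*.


|Q|=49, |F|=4, |δ|=121 (48 ε).
min D↑ (4 st, q0=0, F={3}): 0:1→1,e→0,5→0,h→0,d→0 1:1→1,e→1,5→1,h→1,d→2 2:1→2,e→2,5→3,h→2,d→2 3:1→3,e→3,5→3,h→3,d→3 (ε-aug+det+¬).
'1d5': run [24, 17, 15, 7] end={s18,s2,s20,s37,s4,s47,s9} ∉↓L; 3/3 deletions ∈↓L.
1 minimals (antichain).

Antichain: [1d5].


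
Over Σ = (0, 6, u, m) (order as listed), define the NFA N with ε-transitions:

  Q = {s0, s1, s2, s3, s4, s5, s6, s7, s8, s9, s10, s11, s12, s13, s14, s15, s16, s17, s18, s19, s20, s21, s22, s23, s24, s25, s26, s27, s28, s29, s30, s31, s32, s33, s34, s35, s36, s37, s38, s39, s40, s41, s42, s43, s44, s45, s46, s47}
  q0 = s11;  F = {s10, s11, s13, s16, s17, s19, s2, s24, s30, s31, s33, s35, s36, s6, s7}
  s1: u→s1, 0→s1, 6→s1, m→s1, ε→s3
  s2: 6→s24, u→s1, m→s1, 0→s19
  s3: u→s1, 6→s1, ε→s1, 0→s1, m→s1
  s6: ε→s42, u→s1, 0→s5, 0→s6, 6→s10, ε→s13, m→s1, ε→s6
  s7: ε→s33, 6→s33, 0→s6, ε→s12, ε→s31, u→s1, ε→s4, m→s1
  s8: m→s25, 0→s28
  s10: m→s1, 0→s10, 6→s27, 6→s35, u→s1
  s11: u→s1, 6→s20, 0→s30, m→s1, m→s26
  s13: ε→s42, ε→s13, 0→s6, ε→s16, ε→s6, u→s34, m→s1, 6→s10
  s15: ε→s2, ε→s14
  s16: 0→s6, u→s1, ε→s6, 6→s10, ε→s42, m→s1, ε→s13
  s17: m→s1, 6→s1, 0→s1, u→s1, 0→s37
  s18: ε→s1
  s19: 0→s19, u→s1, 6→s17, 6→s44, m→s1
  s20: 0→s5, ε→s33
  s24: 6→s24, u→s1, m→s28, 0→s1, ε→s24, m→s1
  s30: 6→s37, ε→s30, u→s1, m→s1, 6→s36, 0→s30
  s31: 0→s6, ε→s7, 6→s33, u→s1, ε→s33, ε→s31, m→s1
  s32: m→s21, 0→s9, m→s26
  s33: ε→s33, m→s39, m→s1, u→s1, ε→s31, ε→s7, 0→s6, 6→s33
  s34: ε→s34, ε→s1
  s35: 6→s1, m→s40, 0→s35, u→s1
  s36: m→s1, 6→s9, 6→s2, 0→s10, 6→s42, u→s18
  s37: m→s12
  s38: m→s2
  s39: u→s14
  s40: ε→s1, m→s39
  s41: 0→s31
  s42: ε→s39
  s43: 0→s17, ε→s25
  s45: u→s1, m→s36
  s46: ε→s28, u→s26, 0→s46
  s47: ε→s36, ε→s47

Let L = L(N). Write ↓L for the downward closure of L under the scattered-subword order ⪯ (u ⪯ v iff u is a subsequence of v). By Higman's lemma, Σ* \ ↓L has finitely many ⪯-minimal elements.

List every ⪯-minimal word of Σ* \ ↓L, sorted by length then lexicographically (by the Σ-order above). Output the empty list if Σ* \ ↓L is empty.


|Q|=48, |F|=15, |δ|=130 (36 ε).
min D↑ (12 st, q0=0, F={3}): 0:0→1,6→2,u→3,m→3 1:0→1,6→4,u→3,m→3 2:0→5,6→2,u→3,m→3 3:0→3,6→3,u→3,m→3 4:0→6,6→7,u→3,m→3 5:0→5,6→6,u→3,m→3 6:0→6,6→8,u→3,m→3 7:0→9,6→10,u→3,m→3 8:0→8,6→3,u→3,m→3 9:0→9,6→11,u→3,m→3 10:0→3,6→10,u→3,m→3 11:0→3,6→3,u→3,m→3 [Hopcroft].
'u': |S_i|=[33, 5] end={s1,s14,s18,s3,s34} — reject; 1/1 single-dels accept.
'm': |S_i|=[33, 8] end={s1,s12,s14,s26,s28,s3,s39,s40} — reject; 1/1 deletions ∈↓L.
'06066': |S_i|=[33, 26, 20, 13, 11, 2] end={s1,s3} rej; 5/5 single-dels accept.
'06660': N↓-sim [33, 26, 20, 17, 8, 4] end={s1,s12,s3,s37} rej; 5/5 deletions ∈↓L.
'60666': |S_i|=[33, 30, 19, 12, 7, 2] end={s1,s3} rej; 5/5 del acc.
5 obstructions.

min(Σ*\↓L) = [u, m, 06066, 06660, 60666].


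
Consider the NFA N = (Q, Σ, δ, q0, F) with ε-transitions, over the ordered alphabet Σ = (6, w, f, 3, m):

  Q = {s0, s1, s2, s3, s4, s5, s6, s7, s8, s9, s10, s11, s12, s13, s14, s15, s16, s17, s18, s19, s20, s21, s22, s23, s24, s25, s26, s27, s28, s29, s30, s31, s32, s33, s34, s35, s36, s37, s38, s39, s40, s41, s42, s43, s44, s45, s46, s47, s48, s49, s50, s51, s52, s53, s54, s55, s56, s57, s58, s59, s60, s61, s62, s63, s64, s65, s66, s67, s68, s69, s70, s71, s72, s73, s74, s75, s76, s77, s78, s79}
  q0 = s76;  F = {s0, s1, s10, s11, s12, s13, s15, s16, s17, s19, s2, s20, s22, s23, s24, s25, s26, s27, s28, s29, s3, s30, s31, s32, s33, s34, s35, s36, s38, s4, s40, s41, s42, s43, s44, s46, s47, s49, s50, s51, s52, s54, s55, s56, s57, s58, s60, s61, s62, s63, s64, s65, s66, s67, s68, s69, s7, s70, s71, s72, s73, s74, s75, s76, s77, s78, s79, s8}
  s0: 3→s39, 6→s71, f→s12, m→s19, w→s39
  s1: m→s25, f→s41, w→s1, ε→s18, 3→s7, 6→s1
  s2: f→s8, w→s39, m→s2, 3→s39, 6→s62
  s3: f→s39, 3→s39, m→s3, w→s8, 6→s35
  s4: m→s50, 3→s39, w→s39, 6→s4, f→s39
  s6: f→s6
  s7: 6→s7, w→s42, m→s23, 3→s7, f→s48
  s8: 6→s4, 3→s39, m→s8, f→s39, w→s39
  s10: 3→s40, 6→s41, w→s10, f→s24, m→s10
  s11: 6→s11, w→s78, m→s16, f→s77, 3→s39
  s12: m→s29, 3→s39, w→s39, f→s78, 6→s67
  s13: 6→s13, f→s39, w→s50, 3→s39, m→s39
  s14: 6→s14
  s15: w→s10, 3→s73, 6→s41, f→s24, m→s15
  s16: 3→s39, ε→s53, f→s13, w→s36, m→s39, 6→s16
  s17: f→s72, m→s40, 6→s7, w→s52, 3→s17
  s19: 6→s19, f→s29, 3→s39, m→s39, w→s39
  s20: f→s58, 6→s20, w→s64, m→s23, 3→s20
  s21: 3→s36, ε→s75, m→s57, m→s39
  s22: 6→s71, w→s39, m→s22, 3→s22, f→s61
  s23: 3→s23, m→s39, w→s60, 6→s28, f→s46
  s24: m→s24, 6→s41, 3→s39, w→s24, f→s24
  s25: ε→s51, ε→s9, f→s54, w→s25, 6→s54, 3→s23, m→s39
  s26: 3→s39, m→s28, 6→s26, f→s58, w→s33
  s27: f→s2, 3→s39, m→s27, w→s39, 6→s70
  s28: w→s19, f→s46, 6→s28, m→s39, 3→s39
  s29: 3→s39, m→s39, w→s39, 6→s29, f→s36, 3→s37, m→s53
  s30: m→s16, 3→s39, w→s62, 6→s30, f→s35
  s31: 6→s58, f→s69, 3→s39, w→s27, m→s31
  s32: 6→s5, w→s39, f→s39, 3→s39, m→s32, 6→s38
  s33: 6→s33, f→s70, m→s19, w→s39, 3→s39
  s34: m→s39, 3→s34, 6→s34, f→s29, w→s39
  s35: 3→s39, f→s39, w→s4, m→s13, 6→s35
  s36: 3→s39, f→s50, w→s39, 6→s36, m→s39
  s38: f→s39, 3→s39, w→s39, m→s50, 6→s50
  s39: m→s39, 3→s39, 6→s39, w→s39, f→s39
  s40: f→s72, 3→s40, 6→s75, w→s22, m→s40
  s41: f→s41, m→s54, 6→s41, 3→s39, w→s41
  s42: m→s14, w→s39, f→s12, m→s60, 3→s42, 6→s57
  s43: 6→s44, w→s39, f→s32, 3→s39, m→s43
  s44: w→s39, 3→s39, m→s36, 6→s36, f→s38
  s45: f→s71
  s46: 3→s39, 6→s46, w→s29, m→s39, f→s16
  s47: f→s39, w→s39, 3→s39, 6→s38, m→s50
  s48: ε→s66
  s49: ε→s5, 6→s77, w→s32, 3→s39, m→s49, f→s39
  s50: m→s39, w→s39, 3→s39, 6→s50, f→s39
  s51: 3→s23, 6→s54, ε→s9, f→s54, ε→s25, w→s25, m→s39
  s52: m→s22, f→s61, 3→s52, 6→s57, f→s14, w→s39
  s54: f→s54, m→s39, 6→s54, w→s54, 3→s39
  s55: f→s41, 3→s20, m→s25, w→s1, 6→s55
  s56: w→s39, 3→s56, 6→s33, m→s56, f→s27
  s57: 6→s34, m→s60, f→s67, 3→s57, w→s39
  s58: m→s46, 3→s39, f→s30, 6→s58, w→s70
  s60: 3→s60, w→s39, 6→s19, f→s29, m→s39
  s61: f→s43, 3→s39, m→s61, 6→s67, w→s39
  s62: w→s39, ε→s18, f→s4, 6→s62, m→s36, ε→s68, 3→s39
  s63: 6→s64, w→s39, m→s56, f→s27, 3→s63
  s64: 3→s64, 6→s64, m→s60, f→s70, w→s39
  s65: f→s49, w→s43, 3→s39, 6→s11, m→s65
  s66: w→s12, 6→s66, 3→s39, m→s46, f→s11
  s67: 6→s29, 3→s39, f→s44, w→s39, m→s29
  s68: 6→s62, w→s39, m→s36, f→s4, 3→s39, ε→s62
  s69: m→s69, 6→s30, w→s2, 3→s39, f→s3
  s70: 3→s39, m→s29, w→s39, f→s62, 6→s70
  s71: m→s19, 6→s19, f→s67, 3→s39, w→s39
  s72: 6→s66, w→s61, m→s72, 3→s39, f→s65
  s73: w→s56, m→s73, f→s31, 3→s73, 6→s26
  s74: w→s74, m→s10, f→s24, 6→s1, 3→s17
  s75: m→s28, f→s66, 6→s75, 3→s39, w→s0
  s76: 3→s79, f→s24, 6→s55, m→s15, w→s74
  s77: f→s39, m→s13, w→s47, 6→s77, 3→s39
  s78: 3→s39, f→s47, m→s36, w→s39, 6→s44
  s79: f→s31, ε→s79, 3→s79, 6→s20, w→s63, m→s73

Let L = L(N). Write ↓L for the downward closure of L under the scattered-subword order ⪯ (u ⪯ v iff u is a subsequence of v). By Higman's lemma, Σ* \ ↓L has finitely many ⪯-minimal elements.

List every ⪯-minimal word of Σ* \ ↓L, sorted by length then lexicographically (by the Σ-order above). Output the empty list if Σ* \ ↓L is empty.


min(Σ*\↓L) = [f3, 6mm, 3ww, m63, 3ffff, w3w66m].

|Q|=80, |F|=68, |δ|=369 (13 ε).
min D↑ (67 st, q0=0, F={12}): 0:6→1,w→2,f→3,3→4,m→5 1:6→1,w→6,f→7,3→8,m→9 2:6→6,w→2,f→3,3→10,m→11 3:6→7,w→3,f→3,3→12,m→3 4:6→8,w→13,f→14,3→4,m→15 5:6→7,w→11,f→3,3→15,m→5 6:6→6,w→6,f→7,3→16,m→9 7:6→7,w→7,f→7,3→12,m→17 8:6→8,w→18,f→19,3→8,m→20 9:6→17,w→9,f→17,3→20,m→12 10:6→16,w→21,f→22,3→10,m→23 11:6→7,w→11,f→3,3→23,m→11 12:6→12,w→12,f→12,3→12,m→12 13:6→18,w→12,f→24,3→13,m→25 14:6→19,w→24,f→26,3→12,m→14 15:6→27,w→25,f→14,3→15,m→15 16:6→16,w→28,f→29,3→16,m→20 17:6→17,w→17,f→17,3→12,m→12 18:6→18,w→12,f→30,3→18,m→31 19:6→19,w→30,f→32,3→12,m→33 20:6→34,w→31,f→33,3→20,m→12 21:6→35,w→12,f→36,3→21,m→37 22:6→29,w→36,f→38,3→12,m→22 23:6→39,w→37,f→22,3→23,m→23 24:6→30,w→12,f→40,3→12,m→24 25:6→41,w→12,f→24,3→25,m→25 26:6→32,w→40,f→42,3→12,m→26 27:6→27,w→41,f→19,3→12,m→34 28:6→35,w→12,f→43,3→28,m→31 29:6→29,w→43,f→44,3→12,m→33 30:6→30,w→12,f→45,3→12,m→46 31:6→47,w→12,f→46,3→31,m→12 32:6→32,w→45,f→48,3→12,m→49 33:6→33,w→46,f→49,3→12,m→12 34:6→34,w→47,f→33,3→12,m→12 35:6→50,w→12,f→51,3→35,m→31 36:6→51,w→12,f→52,3→12,m→36 37:6→53,w→12,f→36,3→37,m→37 38:6→44,w→52,f→54,3→12,m→38 39:6→39,w→55,f→29,3→12,m→34 40:6→45,w→12,f→56,3→12,m→40 41:6→41,w→12,f→30,3→12,m→47 42:6→48,w→56,f→12,3→12,m→42 43:6→51,w→12,f→57,3→12,m→46 44:6→44,w→57,f→58,3→12,m→49 45:6→45,w→12,f→59,3→12,m→60 46:6→46,w→12,f→60,3→12,m→12 47:6→47,w→12,f→46,3→12,m→12 48:6→48,w→59,f→12,3→12,m→61 49:6→49,w→60,f→61,3→12,m→12 50:6→50,w→12,f→46,3→50,m→12 51:6→46,w→12,f→62,3→12,m→46 52:6→62,w→12,f→63,3→12,m→52 53:6→47,w→12,f→51,3→12,m→47 54:6→58,w→63,f→12,3→12,m→54 55:6→53,w→12,f→43,3→12,m→47 56:6→59,w→12,f→12,3→12,m→56 57:6→62,w→12,f→64,3→12,m→60 58:6→58,w→64,f→12,3→12,m→61 59:6→59,w→12,f→12,3→12,m→65 60:6→60,w→12,f→65,3→12,m→12 61:6→61,w→65,f→12,3→12,m→12 62:6→60,w→12,f→66,3→12,m→60 63:6→66,w→12,f→12,3→12,m→63 64:6→66,w→12,f→12,3→12,m→65 65:6→65,w→12,f→12,3→12,m→12 66:6→65,w→12,f→12,3→12,m→65 [Hopcroft].
'f3': N↓-sim [76, 44, 2] end={s37,s39} rej; 2/2 deletions ∈↓L.
'6mm': run [76, 51, 18, 2] end={s39,s53} ∉↓L; 3/3 single-dels accept.
'3ww': N↓-sim [76, 64, 38, 1] end={s39} rej; 3/3 del acc.
'm63': N↓-sim [76, 61, 37, 2] end={s37,s39} ∉↓L; 3/3 del acc.
'3ffff': N↓-sim [76, 64, 41, 27, 13, 1] end={s39} rej; 5/5 del acc.
'w3w66m': |S_i|=[76, 63, 54, 26, 16, 9, 2] end={s39,s53} ∉↓L; 6/6 single-dels accept.
6 obstructions.
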